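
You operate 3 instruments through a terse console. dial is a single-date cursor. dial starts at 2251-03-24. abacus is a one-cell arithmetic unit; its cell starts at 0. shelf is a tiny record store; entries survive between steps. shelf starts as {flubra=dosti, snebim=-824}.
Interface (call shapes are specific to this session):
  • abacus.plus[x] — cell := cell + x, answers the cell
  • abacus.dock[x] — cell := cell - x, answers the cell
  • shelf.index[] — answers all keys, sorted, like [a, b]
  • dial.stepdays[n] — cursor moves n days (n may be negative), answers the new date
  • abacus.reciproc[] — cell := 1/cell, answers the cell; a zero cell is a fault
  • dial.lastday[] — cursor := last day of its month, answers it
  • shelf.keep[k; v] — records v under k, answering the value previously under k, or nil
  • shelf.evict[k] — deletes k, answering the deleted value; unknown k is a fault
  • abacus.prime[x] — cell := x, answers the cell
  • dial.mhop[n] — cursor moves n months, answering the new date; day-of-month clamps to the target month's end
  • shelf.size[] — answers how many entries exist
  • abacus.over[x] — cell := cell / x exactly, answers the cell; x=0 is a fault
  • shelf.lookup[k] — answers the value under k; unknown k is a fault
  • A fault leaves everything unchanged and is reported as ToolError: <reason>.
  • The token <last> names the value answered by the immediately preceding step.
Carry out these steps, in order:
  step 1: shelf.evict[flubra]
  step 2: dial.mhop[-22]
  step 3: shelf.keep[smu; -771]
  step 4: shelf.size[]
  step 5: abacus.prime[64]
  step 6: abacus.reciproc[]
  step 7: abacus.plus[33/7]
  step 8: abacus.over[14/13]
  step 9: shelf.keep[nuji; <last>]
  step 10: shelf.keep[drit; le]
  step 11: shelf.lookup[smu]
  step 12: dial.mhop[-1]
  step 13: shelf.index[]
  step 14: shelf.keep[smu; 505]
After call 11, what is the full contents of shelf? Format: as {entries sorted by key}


~$ shelf.evict k=flubra
  dosti
~$ dial.mhop n=-22
  2249-05-24
~$ shelf.keep k=smu v=-771
  nil
~$ shelf.size
  2
~$ abacus.prime x=64
  64
~$ abacus.reciproc
  1/64
~$ abacus.plus x=33/7
  2119/448
~$ abacus.over x=14/13
  27547/6272
~$ shelf.keep k=nuji v=<last>
  nil
~$ shelf.keep k=drit v=le
  nil
~$ shelf.lookup k=smu
  -771
~$ dial.mhop n=-1
  2249-04-24
~$ shelf.index
  [drit, nuji, smu, snebim]
~$ shelf.keep k=smu v=505
  -771

Answer: {drit=le, nuji=27547/6272, smu=-771, snebim=-824}


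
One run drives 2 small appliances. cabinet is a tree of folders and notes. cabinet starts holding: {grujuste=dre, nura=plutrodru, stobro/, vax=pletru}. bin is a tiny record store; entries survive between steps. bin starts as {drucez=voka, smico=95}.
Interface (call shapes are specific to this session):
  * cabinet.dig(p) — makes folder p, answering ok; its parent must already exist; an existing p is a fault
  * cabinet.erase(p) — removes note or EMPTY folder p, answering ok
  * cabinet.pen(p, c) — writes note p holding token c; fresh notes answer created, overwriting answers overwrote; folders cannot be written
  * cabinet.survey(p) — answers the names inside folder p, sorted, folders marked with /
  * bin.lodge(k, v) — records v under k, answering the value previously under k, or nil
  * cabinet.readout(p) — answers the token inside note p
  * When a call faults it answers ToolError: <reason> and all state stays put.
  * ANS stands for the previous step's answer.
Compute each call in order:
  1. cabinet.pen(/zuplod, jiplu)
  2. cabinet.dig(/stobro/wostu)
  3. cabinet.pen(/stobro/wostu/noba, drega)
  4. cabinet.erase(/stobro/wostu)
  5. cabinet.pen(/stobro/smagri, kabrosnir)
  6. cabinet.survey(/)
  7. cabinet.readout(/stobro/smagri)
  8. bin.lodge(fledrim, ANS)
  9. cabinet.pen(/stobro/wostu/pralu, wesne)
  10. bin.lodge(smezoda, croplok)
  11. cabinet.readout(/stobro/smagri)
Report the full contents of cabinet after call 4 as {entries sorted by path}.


// pen(p=/zuplod, c=jiplu) => created
// dig(p=/stobro/wostu) => ok
// pen(p=/stobro/wostu/noba, c=drega) => created
// erase(p=/stobro/wostu) => ToolError: not empty
// pen(p=/stobro/smagri, c=kabrosnir) => created
// survey(p=/) => [grujuste, nura, stobro/, vax, zuplod]
// readout(p=/stobro/smagri) => kabrosnir
// lodge(k=fledrim, v=ANS) => nil
// pen(p=/stobro/wostu/pralu, c=wesne) => created
// lodge(k=smezoda, v=croplok) => nil
// readout(p=/stobro/smagri) => kabrosnir

Answer: {grujuste=dre, nura=plutrodru, stobro/, stobro/wostu/, stobro/wostu/noba=drega, vax=pletru, zuplod=jiplu}


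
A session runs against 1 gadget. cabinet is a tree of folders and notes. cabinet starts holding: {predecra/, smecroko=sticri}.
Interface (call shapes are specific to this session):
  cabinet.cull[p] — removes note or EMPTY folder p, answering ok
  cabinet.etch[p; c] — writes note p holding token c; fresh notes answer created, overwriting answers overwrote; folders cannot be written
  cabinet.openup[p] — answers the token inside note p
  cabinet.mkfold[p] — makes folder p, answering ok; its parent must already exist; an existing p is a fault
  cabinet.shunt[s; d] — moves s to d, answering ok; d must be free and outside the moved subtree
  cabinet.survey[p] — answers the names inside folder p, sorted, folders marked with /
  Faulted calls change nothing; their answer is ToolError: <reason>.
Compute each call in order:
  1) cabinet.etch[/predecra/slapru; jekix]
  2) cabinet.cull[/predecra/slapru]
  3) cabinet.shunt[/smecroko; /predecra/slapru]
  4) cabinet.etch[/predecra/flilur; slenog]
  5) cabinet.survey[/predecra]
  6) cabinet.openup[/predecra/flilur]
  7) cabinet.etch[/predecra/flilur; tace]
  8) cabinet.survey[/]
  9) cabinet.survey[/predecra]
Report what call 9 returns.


-> etch(p→/predecra/slapru, c→jekix)
<- created
-> cull(p→/predecra/slapru)
<- ok
-> shunt(s→/smecroko, d→/predecra/slapru)
<- ok
-> etch(p→/predecra/flilur, c→slenog)
<- created
-> survey(p→/predecra)
<- [flilur, slapru]
-> openup(p→/predecra/flilur)
<- slenog
-> etch(p→/predecra/flilur, c→tace)
<- overwrote
-> survey(p→/)
<- [predecra/]
-> survey(p→/predecra)
<- [flilur, slapru]

Answer: [flilur, slapru]


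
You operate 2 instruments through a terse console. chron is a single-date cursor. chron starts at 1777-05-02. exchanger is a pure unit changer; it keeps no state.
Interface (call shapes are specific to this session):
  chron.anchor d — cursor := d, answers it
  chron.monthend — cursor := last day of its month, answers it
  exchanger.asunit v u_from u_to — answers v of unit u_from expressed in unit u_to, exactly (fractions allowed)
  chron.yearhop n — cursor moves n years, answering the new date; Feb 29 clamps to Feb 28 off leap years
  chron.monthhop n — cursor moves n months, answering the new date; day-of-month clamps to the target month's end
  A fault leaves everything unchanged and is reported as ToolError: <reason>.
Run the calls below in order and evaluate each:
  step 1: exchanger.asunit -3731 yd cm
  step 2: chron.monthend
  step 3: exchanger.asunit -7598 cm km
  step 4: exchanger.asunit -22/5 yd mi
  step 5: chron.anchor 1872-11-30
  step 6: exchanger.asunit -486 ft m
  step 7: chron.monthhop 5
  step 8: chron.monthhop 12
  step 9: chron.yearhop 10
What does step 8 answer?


$ exchanger.asunit v='-3731' u_from='yd' u_to='cm'
[out] -8529066/25
$ chron.monthend
[out] 1777-05-31
$ exchanger.asunit v='-7598' u_from='cm' u_to='km'
[out] -3799/50000
$ exchanger.asunit v='-22/5' u_from='yd' u_to='mi'
[out] -1/400
$ chron.anchor d='1872-11-30'
[out] 1872-11-30
$ exchanger.asunit v='-486' u_from='ft' u_to='m'
[out] -92583/625
$ chron.monthhop n='5'
[out] 1873-04-30
$ chron.monthhop n='12'
[out] 1874-04-30
$ chron.yearhop n='10'
[out] 1884-04-30

Answer: 1874-04-30


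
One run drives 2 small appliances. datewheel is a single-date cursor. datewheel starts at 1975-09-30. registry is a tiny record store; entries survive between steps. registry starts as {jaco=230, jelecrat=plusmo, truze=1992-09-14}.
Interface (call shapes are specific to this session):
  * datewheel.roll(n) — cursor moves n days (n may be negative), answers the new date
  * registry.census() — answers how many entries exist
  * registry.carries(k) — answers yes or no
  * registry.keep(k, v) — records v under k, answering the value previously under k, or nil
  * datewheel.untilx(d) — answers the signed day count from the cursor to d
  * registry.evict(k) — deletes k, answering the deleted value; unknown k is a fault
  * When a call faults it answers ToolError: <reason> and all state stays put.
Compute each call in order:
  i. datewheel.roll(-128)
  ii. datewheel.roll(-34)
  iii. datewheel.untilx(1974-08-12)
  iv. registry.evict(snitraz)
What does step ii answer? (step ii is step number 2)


Answer: 1975-04-21

Derivation:
Then roll(n→-128), and see 1975-05-25.
I try roll(n→-34), — result: 1975-04-21.
I try untilx(d→1974-08-12), giving -252.
Invoking evict(k→snitraz), → ToolError: no such key snitraz.


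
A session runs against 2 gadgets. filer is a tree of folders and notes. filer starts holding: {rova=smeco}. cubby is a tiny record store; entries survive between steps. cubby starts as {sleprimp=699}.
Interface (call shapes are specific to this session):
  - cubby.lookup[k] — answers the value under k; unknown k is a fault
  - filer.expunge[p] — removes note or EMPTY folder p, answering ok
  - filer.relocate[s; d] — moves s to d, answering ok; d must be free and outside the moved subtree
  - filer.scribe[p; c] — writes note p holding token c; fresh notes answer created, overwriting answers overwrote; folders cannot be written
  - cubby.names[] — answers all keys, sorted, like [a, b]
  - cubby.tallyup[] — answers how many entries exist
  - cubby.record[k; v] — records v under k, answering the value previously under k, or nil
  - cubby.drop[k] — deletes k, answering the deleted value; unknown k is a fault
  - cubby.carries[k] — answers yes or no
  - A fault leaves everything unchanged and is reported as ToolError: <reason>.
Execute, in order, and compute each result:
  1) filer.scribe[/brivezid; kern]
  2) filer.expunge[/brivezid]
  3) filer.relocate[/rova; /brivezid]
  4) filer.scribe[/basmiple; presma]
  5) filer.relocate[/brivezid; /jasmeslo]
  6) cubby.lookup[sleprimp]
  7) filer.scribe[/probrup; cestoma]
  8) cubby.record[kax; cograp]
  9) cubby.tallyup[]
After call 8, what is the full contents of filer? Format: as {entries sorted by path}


Answer: {basmiple=presma, jasmeslo=smeco, probrup=cestoma}

Derivation:
% scribe p=/brivezid c=kern
  created
% expunge p=/brivezid
  ok
% relocate s=/rova d=/brivezid
  ok
% scribe p=/basmiple c=presma
  created
% relocate s=/brivezid d=/jasmeslo
  ok
% lookup k=sleprimp
  699
% scribe p=/probrup c=cestoma
  created
% record k=kax v=cograp
  nil
% tallyup
  2


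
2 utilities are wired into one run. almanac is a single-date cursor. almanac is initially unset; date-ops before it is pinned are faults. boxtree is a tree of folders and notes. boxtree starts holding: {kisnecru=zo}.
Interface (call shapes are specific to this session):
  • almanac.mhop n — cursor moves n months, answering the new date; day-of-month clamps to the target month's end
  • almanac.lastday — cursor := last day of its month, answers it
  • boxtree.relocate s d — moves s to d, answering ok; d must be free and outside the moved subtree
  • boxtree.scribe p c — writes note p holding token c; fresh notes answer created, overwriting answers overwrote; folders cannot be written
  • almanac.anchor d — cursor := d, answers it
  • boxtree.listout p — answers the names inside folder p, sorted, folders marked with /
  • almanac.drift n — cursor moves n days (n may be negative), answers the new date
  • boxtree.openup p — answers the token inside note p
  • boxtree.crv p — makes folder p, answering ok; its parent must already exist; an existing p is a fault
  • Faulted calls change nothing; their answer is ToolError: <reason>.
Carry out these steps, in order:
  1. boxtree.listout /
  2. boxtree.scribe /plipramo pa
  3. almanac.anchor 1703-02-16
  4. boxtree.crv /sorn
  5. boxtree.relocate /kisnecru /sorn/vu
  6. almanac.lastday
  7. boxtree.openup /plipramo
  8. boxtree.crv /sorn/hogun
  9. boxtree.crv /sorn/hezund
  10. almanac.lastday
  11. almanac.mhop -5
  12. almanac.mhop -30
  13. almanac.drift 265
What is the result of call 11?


Answer: 1702-09-28

Derivation:
Next I call listout(p='/'), and observe [kisnecru].
Invoking scribe(p='/plipramo', c='pa'), and see created.
I invoke anchor(d='1703-02-16'): 1703-02-16.
Using crv(p='/sorn'), yielding ok.
I run relocate(s='/kisnecru', d='/sorn/vu'): ok.
I use lastday(), and get 1703-02-28.
I try openup(p='/plipramo'), — result: pa.
I call crv(p='/sorn/hogun'), yielding ok.
Now I run crv(p='/sorn/hezund'), → ok.
Calling lastday, and see 1703-02-28.
I call mhop(n='-5'), → 1702-09-28.
Next I call mhop(n='-30'), which returns 1700-03-28.
Using drift(n='265'), and see 1700-12-18.


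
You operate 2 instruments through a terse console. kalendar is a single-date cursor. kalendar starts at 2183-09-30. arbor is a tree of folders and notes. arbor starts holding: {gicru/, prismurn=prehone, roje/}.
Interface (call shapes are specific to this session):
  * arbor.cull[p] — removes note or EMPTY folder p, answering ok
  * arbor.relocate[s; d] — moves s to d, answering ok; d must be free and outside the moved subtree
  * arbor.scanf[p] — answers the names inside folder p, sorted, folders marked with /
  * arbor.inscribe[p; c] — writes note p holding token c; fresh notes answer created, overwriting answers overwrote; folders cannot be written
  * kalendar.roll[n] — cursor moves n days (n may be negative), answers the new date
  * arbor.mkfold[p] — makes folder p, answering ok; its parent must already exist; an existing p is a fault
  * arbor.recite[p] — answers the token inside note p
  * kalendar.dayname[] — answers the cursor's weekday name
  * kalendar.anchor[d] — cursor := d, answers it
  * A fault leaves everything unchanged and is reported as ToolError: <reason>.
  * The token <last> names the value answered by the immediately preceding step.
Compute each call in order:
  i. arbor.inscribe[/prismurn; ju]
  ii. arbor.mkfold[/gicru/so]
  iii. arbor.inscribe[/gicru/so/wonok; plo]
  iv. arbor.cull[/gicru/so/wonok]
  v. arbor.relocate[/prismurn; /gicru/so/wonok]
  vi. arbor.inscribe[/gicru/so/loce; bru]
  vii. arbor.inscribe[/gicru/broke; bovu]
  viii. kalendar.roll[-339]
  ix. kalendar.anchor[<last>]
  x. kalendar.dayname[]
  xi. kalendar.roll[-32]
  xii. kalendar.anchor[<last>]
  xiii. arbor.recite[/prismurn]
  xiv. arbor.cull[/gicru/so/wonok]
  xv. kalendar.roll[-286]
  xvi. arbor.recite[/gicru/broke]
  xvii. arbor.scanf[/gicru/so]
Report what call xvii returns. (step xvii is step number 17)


Answer: [loce]

Derivation:
Act: inscribe[p→/prismurn; c→ju]
Obs: overwrote
Act: mkfold[p→/gicru/so]
Obs: ok
Act: inscribe[p→/gicru/so/wonok; c→plo]
Obs: created
Act: cull[p→/gicru/so/wonok]
Obs: ok
Act: relocate[s→/prismurn; d→/gicru/so/wonok]
Obs: ok
Act: inscribe[p→/gicru/so/loce; c→bru]
Obs: created
Act: inscribe[p→/gicru/broke; c→bovu]
Obs: created
Act: roll[n→-339]
Obs: 2182-10-26
Act: anchor[d→<last>]
Obs: 2182-10-26
Act: dayname[]
Obs: Saturday
Act: roll[n→-32]
Obs: 2182-09-24
Act: anchor[d→<last>]
Obs: 2182-09-24
Act: recite[p→/prismurn]
Obs: ToolError: not found
Act: cull[p→/gicru/so/wonok]
Obs: ok
Act: roll[n→-286]
Obs: 2181-12-12
Act: recite[p→/gicru/broke]
Obs: bovu
Act: scanf[p→/gicru/so]
Obs: [loce]


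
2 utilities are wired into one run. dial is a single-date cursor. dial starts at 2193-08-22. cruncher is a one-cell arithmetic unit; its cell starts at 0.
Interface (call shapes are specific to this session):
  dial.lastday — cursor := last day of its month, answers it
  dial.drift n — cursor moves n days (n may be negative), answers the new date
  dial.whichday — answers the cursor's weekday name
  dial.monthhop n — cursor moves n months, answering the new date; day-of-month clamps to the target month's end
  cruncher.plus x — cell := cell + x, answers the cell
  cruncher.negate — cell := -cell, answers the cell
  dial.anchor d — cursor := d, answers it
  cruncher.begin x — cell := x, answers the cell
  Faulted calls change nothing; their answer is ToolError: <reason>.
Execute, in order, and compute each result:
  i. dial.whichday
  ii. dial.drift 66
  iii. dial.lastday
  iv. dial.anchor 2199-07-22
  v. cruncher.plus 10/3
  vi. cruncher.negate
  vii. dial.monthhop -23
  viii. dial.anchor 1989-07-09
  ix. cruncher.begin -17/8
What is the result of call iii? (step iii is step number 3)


Answer: 2193-10-31

Derivation:
-- 1. whichday() -> Thursday
-- 2. drift(n→66) -> 2193-10-27
-- 3. lastday() -> 2193-10-31
-- 4. anchor(d→2199-07-22) -> 2199-07-22
-- 5. plus(x→10/3) -> 10/3
-- 6. negate() -> -10/3
-- 7. monthhop(n→-23) -> 2197-08-22
-- 8. anchor(d→1989-07-09) -> 1989-07-09
-- 9. begin(x→-17/8) -> -17/8


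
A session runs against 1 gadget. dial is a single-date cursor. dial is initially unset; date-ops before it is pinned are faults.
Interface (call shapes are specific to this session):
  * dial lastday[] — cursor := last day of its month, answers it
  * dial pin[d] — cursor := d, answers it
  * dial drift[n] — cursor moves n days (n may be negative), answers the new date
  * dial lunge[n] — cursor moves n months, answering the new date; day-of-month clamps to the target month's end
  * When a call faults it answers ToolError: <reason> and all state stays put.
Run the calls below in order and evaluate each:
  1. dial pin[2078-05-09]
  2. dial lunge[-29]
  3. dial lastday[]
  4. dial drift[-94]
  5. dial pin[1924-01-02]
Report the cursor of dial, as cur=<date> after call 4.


% dial pin(d: 2078-05-09) == 2078-05-09
% dial lunge(n: -29) == 2075-12-09
% dial lastday() == 2075-12-31
% dial drift(n: -94) == 2075-09-28
% dial pin(d: 1924-01-02) == 1924-01-02

Answer: cur=2075-09-28


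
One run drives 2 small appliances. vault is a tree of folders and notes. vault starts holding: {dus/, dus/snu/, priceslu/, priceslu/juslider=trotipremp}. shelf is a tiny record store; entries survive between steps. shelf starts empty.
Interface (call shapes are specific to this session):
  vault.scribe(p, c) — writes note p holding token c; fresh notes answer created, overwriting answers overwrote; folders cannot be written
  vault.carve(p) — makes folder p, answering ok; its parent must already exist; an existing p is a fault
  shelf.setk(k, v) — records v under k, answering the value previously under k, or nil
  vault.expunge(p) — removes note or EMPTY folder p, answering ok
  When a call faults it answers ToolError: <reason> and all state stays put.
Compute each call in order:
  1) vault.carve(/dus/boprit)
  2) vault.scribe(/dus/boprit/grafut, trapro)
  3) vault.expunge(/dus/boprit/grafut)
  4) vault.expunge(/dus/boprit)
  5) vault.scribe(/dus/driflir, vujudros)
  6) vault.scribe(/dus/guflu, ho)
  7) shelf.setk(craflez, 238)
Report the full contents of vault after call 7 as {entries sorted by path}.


Answer: {dus/, dus/driflir=vujudros, dus/guflu=ho, dus/snu/, priceslu/, priceslu/juslider=trotipremp}

Derivation:
Now I run vault.carve with p: /dus/boprit, and see ok.
I use vault.scribe with p: /dus/boprit/grafut, c: trapro, yielding created.
I call vault.expunge with p: /dus/boprit/grafut, which returns ok.
Using vault.expunge with p: /dus/boprit, yielding ok.
Invoking vault.scribe with p: /dus/driflir, c: vujudros, → created.
Now I run vault.scribe with p: /dus/guflu, c: ho: created.
I invoke shelf.setk with k: craflez, v: 238, yielding nil.


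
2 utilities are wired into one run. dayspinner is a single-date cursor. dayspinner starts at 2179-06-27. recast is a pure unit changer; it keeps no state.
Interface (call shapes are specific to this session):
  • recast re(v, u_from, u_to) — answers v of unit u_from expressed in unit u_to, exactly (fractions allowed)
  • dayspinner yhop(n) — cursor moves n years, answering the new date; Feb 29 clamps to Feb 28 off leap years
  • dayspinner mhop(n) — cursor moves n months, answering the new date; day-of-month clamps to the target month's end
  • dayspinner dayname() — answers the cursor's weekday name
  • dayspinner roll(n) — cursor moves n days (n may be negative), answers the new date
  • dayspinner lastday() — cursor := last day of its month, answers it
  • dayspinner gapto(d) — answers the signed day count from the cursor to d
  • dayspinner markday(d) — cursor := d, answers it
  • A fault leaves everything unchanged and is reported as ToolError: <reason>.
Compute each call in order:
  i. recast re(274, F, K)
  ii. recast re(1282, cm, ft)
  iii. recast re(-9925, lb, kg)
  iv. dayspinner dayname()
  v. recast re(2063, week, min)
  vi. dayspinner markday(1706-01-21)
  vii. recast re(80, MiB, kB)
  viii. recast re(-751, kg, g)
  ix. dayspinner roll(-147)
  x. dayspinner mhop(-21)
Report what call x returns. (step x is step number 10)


Answer: 1703-11-27

Derivation:
% recast re v→274 u_from→F u_to→K
:: 73367/180
% recast re v→1282 u_from→cm u_to→ft
:: 16025/381
% recast re v→-9925 u_from→lb u_to→kg
:: -18007617089/4000000
% dayspinner dayname
:: Sunday
% recast re v→2063 u_from→week u_to→min
:: 20795040
% dayspinner markday d→1706-01-21
:: 1706-01-21
% recast re v→80 u_from→MiB u_to→kB
:: 2097152/25
% recast re v→-751 u_from→kg u_to→g
:: -751000
% dayspinner roll n→-147
:: 1705-08-27
% dayspinner mhop n→-21
:: 1703-11-27


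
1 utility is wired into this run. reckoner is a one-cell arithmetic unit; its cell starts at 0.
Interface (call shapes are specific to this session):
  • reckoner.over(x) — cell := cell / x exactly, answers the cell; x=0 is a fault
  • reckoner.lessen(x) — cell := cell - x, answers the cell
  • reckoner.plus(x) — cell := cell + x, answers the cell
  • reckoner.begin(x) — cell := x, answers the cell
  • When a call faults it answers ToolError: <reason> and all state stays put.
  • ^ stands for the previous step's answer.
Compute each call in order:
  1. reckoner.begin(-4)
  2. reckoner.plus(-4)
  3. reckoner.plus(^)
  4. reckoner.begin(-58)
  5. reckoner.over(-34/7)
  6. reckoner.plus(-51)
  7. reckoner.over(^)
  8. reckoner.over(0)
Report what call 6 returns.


Now I run begin with -4, yielding -4.
I call plus with -4, and observe -8.
Calling plus with ^, and get -16.
Using begin with -58, which returns -58.
Next I call over with -34/7, and get 203/17.
Then plus with -51, which returns -664/17.
I invoke over with ^, yielding 1.
Invoking over with 0, giving ToolError: division by zero.

Answer: -664/17


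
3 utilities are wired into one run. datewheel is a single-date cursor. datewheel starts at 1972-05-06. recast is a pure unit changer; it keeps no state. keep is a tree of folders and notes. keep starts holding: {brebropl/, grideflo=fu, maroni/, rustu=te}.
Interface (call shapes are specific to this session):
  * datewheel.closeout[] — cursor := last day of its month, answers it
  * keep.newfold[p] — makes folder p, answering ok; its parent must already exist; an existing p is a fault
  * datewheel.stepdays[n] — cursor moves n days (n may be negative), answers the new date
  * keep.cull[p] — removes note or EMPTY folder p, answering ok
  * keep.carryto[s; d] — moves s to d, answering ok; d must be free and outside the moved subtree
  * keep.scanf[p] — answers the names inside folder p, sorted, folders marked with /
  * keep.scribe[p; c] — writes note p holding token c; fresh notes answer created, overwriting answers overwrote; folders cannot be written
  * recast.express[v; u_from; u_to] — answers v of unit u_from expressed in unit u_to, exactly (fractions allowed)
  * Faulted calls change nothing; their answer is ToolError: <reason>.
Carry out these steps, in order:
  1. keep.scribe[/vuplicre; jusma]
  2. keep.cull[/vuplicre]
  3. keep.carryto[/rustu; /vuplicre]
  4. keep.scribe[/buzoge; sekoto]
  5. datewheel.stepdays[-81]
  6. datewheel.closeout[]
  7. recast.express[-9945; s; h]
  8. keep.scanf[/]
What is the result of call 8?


;; keep.scribe(p=/vuplicre, c=jusma) -> created
;; keep.cull(p=/vuplicre) -> ok
;; keep.carryto(s=/rustu, d=/vuplicre) -> ok
;; keep.scribe(p=/buzoge, c=sekoto) -> created
;; datewheel.stepdays(n=-81) -> 1972-02-15
;; datewheel.closeout() -> 1972-02-29
;; recast.express(v=-9945, u_from=s, u_to=h) -> -221/80
;; keep.scanf(p=/) -> [brebropl/, buzoge, grideflo, maroni/, vuplicre]

Answer: [brebropl/, buzoge, grideflo, maroni/, vuplicre]


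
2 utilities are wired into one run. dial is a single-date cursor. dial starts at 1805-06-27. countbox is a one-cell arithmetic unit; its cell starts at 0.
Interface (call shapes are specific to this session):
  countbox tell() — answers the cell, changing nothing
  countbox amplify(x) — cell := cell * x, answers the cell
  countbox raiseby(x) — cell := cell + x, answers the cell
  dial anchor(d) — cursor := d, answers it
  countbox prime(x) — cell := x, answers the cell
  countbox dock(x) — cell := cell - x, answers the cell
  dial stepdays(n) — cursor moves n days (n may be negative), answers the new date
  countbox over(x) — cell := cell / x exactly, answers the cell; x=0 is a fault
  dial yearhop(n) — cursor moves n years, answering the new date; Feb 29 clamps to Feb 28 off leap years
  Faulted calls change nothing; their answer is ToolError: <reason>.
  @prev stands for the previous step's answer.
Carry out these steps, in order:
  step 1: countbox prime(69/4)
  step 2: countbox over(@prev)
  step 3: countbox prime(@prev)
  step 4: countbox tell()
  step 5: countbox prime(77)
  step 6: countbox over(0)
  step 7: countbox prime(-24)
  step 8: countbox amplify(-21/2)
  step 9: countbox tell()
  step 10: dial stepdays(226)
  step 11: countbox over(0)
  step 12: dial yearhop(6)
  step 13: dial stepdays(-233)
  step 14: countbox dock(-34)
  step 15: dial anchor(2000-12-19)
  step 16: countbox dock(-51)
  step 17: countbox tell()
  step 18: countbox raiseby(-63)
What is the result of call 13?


I try countbox prime using x→69/4, → 69/4.
I run countbox over using x→@prev, and observe 1.
I run countbox prime using x→@prev, which returns 1.
I run countbox tell, → 1.
Using countbox prime using x→77, yielding 77.
I try countbox over using x→0, and observe ToolError: division by zero.
I invoke countbox prime using x→-24, and observe -24.
I use countbox amplify using x→-21/2, and get 252.
I run countbox tell(), and observe 252.
Now I run dial stepdays using n→226, which returns 1806-02-08.
I call countbox over using x→0, and get ToolError: division by zero.
Next I call dial yearhop using n→6, and get 1812-02-08.
I invoke dial stepdays using n→-233: 1811-06-20.
I call countbox dock using x→-34, → 286.
I use dial anchor using d→2000-12-19, yielding 2000-12-19.
I invoke countbox dock using x→-51, and observe 337.
I invoke countbox tell(), yielding 337.
Using countbox raiseby using x→-63, which returns 274.

Answer: 1811-06-20


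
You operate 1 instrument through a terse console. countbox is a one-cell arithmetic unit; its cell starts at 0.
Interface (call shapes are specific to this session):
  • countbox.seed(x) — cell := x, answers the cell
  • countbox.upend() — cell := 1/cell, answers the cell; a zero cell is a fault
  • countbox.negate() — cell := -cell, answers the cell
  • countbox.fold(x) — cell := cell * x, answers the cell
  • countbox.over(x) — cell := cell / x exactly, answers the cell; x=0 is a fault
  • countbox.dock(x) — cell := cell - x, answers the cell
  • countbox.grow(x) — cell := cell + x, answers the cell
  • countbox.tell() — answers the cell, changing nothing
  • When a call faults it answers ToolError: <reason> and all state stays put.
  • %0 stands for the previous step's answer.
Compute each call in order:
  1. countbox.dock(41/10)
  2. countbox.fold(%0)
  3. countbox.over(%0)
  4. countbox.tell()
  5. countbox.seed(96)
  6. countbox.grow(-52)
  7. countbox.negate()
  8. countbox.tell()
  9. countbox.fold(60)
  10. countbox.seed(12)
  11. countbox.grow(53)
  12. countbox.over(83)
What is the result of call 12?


Answer: 65/83

Derivation:
I call countbox.dock passing x='41/10', giving -41/10.
I call countbox.fold passing x='%0', and get 1681/100.
Then countbox.over passing x='%0', which returns 1.
I run countbox.tell, and get 1.
Then countbox.seed passing x='96', giving 96.
Using countbox.grow passing x='-52', → 44.
Invoking countbox.negate(), and see -44.
Now I run countbox.tell, and see -44.
Next I call countbox.fold passing x='60', — result: -2640.
I call countbox.seed passing x='12', and get 12.
I try countbox.grow passing x='53', and see 65.
Calling countbox.over passing x='83': 65/83.


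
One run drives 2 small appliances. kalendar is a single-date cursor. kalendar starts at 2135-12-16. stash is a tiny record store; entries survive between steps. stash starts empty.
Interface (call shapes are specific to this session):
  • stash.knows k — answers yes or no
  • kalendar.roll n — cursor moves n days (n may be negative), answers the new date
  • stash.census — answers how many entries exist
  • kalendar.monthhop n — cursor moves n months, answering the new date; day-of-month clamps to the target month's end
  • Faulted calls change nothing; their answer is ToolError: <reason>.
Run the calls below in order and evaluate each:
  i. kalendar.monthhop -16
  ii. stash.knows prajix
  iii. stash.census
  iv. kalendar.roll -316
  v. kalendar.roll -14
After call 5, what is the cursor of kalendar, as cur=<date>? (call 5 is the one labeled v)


Answer: cur=2133-09-20

Derivation:
>> kalendar.monthhop(n: -16)
<< 2134-08-16
>> stash.knows(k: prajix)
<< no
>> stash.census()
<< 0
>> kalendar.roll(n: -316)
<< 2133-10-04
>> kalendar.roll(n: -14)
<< 2133-09-20


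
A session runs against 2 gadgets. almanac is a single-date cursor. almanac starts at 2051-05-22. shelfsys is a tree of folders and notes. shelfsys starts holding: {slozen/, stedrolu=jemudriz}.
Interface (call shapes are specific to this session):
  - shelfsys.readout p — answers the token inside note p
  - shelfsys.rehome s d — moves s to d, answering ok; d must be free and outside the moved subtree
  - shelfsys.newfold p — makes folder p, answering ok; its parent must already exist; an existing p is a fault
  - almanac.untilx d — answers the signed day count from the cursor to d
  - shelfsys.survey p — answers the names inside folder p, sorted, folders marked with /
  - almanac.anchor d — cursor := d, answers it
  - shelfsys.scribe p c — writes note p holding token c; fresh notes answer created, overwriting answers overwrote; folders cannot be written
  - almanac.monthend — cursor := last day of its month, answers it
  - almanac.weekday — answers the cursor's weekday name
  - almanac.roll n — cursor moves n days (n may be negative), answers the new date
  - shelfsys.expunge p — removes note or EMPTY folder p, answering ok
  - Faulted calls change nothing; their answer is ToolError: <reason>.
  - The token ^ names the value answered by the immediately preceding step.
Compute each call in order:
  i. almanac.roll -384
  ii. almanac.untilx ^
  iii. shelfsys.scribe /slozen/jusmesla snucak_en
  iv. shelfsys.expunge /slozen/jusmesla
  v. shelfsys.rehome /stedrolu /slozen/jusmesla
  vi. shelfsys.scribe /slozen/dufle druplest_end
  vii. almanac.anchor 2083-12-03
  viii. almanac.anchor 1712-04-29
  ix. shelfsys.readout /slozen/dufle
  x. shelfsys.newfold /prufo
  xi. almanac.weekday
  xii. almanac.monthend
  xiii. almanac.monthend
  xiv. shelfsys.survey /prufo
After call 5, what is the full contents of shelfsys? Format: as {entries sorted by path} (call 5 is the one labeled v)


Then roll using n=-384, — result: 2050-05-03.
Calling untilx using d=^, and observe 0.
I use scribe using p=/slozen/jusmesla, c=snucak_en, yielding created.
I run expunge using p=/slozen/jusmesla, which returns ok.
I invoke rehome using s=/stedrolu, d=/slozen/jusmesla: ok.
Then scribe using p=/slozen/dufle, c=druplest_end, which returns created.
Calling anchor using d=2083-12-03, and get 2083-12-03.
I call anchor using d=1712-04-29, — result: 1712-04-29.
Then readout using p=/slozen/dufle, giving druplest_end.
Then newfold using p=/prufo, and get ok.
Next I call weekday(), giving Friday.
I run monthend(), and see 1712-04-30.
Invoking monthend, — result: 1712-04-30.
Next I call survey using p=/prufo, — result: [].

Answer: {slozen/, slozen/jusmesla=jemudriz}


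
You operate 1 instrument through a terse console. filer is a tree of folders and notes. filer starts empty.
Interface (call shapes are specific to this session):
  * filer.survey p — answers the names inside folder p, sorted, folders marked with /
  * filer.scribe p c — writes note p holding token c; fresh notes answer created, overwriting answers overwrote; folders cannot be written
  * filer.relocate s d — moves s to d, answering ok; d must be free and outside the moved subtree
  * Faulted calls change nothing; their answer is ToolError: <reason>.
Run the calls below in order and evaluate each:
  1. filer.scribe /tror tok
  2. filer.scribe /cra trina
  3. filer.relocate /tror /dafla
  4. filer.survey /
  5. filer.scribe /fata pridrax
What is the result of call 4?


Answer: [cra, dafla]

Derivation:
Do: filer.scribe[p=/tror; c=tok]
See: created
Do: filer.scribe[p=/cra; c=trina]
See: created
Do: filer.relocate[s=/tror; d=/dafla]
See: ok
Do: filer.survey[p=/]
See: [cra, dafla]
Do: filer.scribe[p=/fata; c=pridrax]
See: created


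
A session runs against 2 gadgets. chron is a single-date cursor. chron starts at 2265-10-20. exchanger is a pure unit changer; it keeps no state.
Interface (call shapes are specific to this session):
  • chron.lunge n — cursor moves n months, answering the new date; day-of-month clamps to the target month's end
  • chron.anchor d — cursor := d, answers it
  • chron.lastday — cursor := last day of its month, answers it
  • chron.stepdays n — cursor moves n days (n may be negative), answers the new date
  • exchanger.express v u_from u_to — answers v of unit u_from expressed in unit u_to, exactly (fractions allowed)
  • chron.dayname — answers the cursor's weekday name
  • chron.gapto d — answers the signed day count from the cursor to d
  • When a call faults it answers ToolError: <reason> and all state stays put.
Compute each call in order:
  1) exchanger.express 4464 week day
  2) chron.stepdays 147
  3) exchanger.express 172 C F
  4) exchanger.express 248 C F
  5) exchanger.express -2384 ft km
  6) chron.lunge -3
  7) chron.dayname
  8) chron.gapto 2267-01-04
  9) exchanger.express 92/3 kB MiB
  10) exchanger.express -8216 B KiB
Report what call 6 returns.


> exchanger.express v=4464 u_from=week u_to=day
  31248
> chron.stepdays n=147
  2266-03-16
> exchanger.express v=172 u_from=C u_to=F
  1708/5
> exchanger.express v=248 u_from=C u_to=F
  2392/5
> exchanger.express v=-2384 u_from=ft u_to=km
  -56769/78125
> chron.lunge n=-3
  2265-12-16
> chron.dayname
  Saturday
> chron.gapto d=2267-01-04
  384
> exchanger.express v=92/3 u_from=kB u_to=MiB
  2875/98304
> exchanger.express v=-8216 u_from=B u_to=KiB
  -1027/128

Answer: 2265-12-16


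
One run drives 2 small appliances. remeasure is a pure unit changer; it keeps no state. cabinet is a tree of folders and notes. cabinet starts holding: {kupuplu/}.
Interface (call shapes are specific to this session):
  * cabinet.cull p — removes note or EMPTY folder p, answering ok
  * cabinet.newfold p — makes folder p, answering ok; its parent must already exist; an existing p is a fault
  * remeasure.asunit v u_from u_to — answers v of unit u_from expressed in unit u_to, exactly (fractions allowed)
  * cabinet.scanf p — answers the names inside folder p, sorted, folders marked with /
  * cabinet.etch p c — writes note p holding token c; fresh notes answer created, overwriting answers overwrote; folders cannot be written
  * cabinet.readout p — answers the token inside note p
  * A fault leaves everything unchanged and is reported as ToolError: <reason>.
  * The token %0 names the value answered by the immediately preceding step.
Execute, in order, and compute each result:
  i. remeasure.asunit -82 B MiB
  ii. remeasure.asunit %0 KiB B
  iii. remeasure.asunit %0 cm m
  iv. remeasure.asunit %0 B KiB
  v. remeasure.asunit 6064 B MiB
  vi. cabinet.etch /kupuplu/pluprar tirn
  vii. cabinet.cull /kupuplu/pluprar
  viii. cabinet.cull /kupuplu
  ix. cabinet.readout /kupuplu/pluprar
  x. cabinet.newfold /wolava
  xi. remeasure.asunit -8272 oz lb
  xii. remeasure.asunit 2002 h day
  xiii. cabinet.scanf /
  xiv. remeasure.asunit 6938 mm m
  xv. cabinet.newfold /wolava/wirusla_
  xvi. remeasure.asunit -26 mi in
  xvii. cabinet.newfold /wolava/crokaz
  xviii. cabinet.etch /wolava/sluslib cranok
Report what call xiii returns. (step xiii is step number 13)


Answer: [wolava/]

Derivation:
-> remeasure.asunit(v=-82, u_from=B, u_to=MiB)
<- -41/524288
-> remeasure.asunit(v=%0, u_from=KiB, u_to=B)
<- -41/512
-> remeasure.asunit(v=%0, u_from=cm, u_to=m)
<- -41/51200
-> remeasure.asunit(v=%0, u_from=B, u_to=KiB)
<- -41/52428800
-> remeasure.asunit(v=6064, u_from=B, u_to=MiB)
<- 379/65536
-> cabinet.etch(p=/kupuplu/pluprar, c=tirn)
<- created
-> cabinet.cull(p=/kupuplu/pluprar)
<- ok
-> cabinet.cull(p=/kupuplu)
<- ok
-> cabinet.readout(p=/kupuplu/pluprar)
<- ToolError: not found
-> cabinet.newfold(p=/wolava)
<- ok
-> remeasure.asunit(v=-8272, u_from=oz, u_to=lb)
<- -517
-> remeasure.asunit(v=2002, u_from=h, u_to=day)
<- 1001/12
-> cabinet.scanf(p=/)
<- [wolava/]
-> remeasure.asunit(v=6938, u_from=mm, u_to=m)
<- 3469/500
-> cabinet.newfold(p=/wolava/wirusla_)
<- ok
-> remeasure.asunit(v=-26, u_from=mi, u_to=in)
<- -1647360
-> cabinet.newfold(p=/wolava/crokaz)
<- ok
-> cabinet.etch(p=/wolava/sluslib, c=cranok)
<- created


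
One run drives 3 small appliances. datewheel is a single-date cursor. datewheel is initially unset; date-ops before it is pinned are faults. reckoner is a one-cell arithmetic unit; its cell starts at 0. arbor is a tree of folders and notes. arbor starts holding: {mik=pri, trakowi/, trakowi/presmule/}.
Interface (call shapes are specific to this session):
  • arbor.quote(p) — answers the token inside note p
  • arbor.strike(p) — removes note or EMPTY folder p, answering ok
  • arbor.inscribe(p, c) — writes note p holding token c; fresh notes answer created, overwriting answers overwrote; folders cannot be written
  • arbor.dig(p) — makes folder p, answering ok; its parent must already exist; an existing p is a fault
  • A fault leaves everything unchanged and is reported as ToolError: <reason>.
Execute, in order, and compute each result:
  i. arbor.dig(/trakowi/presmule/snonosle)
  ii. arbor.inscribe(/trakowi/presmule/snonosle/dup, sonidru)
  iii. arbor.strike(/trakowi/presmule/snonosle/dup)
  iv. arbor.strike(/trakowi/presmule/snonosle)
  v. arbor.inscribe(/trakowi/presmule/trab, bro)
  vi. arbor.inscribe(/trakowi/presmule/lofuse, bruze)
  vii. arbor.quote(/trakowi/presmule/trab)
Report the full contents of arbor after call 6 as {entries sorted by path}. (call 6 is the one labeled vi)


Answer: {mik=pri, trakowi/, trakowi/presmule/, trakowi/presmule/lofuse=bruze, trakowi/presmule/trab=bro}

Derivation:
==> dig(p: /trakowi/presmule/snonosle)
<== ok
==> inscribe(p: /trakowi/presmule/snonosle/dup, c: sonidru)
<== created
==> strike(p: /trakowi/presmule/snonosle/dup)
<== ok
==> strike(p: /trakowi/presmule/snonosle)
<== ok
==> inscribe(p: /trakowi/presmule/trab, c: bro)
<== created
==> inscribe(p: /trakowi/presmule/lofuse, c: bruze)
<== created
==> quote(p: /trakowi/presmule/trab)
<== bro


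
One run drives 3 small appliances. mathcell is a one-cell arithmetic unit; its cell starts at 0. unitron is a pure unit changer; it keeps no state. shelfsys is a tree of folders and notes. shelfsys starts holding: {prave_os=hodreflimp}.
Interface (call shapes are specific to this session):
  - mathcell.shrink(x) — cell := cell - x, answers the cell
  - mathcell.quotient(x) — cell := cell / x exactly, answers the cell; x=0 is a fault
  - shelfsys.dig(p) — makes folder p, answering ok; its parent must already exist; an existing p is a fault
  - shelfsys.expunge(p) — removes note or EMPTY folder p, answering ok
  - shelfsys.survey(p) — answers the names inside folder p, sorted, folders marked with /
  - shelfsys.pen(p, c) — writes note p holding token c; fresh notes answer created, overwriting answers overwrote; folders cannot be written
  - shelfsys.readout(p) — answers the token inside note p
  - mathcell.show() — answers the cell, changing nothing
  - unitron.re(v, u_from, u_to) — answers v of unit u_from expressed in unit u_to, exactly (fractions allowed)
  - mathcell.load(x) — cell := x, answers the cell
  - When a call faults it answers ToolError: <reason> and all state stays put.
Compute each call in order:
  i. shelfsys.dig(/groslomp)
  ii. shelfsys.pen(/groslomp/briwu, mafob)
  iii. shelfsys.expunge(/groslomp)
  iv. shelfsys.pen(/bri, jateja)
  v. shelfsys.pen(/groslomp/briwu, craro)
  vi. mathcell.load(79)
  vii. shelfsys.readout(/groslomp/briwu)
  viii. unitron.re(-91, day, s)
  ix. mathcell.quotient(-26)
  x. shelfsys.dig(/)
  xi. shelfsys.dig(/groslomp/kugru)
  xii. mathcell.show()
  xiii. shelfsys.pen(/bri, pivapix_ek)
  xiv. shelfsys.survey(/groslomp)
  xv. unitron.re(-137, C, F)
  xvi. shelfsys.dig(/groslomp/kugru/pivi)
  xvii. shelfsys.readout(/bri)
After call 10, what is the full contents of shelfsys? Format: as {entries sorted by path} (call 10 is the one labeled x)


Answer: {bri=jateja, groslomp/, groslomp/briwu=craro, prave_os=hodreflimp}

Derivation:
% shelfsys.dig /groslomp
  ok
% shelfsys.pen /groslomp/briwu mafob
  created
% shelfsys.expunge /groslomp
  ToolError: not empty
% shelfsys.pen /bri jateja
  created
% shelfsys.pen /groslomp/briwu craro
  overwrote
% mathcell.load 79
  79
% shelfsys.readout /groslomp/briwu
  craro
% unitron.re -91 day s
  -7862400
% mathcell.quotient -26
  -79/26
% shelfsys.dig /
  ToolError: exists
% shelfsys.dig /groslomp/kugru
  ok
% mathcell.show
  -79/26
% shelfsys.pen /bri pivapix_ek
  overwrote
% shelfsys.survey /groslomp
  [briwu, kugru/]
% unitron.re -137 C F
  -1073/5
% shelfsys.dig /groslomp/kugru/pivi
  ok
% shelfsys.readout /bri
  pivapix_ek
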